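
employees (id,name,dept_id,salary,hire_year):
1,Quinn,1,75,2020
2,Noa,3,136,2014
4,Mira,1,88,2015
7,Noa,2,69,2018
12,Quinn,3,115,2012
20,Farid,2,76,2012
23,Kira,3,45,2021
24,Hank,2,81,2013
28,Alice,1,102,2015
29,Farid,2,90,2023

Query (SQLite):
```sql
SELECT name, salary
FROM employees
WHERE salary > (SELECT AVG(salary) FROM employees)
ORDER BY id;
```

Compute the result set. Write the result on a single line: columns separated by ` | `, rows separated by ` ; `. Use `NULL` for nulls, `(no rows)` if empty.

Scalar subquery: AVG(salary) over all employees rows = 87.7.
Keep rows where salary > that value.

Noa | 136 ; Mira | 88 ; Quinn | 115 ; Alice | 102 ; Farid | 90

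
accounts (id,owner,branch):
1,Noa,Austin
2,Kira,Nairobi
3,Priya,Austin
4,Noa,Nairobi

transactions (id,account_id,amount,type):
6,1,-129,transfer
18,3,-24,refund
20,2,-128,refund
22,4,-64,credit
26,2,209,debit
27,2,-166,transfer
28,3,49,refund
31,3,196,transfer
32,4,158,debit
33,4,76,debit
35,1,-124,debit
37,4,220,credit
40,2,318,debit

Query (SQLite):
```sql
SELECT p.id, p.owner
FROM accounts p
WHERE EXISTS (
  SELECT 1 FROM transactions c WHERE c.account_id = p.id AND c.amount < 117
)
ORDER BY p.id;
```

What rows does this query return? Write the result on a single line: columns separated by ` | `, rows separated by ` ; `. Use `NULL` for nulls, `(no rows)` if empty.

1 | Noa ; 2 | Kira ; 3 | Priya ; 4 | Noa

For each accounts row, check whether any transactions with matching account_id has amount < 117.
Keep rows where that is true.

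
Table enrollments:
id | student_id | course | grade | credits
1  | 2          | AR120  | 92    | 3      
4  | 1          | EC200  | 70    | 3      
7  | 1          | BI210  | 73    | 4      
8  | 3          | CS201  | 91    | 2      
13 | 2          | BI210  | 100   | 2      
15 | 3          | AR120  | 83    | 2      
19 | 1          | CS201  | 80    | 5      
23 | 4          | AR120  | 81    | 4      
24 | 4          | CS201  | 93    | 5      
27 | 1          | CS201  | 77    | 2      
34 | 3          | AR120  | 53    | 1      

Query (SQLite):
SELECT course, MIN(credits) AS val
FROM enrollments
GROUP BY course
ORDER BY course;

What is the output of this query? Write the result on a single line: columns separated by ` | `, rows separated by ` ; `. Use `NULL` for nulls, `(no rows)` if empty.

AR120 | 1 ; BI210 | 2 ; CS201 | 2 ; EC200 | 3

Partition enrollments by course; compute MIN(credits) within each group.
  AR120: ids {1, 15, 23, 34} → MIN(credits)=1
  BI210: ids {7, 13} → MIN(credits)=2
  CS201: ids {8, 19, 24, 27} → MIN(credits)=2
  EC200: ids {4} → MIN(credits)=3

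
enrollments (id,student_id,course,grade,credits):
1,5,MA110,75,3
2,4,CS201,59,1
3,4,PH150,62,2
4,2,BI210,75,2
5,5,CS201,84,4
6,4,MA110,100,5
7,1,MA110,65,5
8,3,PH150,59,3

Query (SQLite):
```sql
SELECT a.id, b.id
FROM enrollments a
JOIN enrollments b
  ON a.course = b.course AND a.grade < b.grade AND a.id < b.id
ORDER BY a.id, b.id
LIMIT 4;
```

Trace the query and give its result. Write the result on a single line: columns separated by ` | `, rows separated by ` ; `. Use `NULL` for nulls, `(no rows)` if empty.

1 | 6 ; 2 | 5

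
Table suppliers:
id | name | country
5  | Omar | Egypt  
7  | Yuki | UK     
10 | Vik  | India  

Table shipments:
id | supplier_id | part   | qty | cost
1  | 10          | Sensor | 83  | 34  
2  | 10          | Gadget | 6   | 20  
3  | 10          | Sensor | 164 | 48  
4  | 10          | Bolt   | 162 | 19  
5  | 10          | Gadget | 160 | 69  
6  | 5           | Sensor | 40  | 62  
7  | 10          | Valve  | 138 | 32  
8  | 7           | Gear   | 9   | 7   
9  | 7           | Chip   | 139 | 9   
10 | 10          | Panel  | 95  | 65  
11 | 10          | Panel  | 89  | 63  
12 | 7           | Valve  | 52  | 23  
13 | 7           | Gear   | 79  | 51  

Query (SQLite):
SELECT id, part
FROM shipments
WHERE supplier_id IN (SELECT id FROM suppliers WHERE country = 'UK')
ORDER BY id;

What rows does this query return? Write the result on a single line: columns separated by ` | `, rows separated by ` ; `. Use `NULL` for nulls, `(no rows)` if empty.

8 | Gear ; 9 | Chip ; 12 | Valve ; 13 | Gear

Inner query: suppliers.id where country = 'UK'.
Outer: keep shipments rows whose supplier_id is in that set.
Inner query → {7}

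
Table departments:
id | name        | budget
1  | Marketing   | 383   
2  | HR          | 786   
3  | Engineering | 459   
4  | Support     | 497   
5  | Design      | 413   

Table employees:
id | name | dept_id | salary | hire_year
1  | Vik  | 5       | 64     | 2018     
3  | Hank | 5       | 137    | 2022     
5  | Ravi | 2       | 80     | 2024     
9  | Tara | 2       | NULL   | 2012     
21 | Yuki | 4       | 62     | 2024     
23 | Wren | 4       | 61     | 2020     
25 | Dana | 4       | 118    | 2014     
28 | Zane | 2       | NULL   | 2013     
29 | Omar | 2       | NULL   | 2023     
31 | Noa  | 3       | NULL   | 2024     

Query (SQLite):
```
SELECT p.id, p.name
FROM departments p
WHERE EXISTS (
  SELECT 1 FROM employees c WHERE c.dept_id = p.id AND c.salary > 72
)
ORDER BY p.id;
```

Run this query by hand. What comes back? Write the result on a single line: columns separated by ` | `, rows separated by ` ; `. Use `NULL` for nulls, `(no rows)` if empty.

2 | HR ; 4 | Support ; 5 | Design

For each departments row, check whether any employees with matching dept_id has salary > 72.
Keep rows where that is true.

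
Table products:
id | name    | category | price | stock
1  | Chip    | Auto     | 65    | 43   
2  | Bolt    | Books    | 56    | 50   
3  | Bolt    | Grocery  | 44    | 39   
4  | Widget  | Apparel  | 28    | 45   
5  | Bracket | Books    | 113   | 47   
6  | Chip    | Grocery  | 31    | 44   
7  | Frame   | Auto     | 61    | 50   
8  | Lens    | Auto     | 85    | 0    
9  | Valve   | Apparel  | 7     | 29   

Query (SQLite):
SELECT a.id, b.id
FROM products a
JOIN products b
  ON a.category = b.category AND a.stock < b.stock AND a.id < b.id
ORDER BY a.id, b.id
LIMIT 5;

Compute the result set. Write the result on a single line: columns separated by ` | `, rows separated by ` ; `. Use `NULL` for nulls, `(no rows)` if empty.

Pairs (a,b) with same category, a.stock < b.stock, a.id < b.id.
category groups: Apparel:{4,9} Auto:{1,7,8} Books:{2,5} Grocery:{3,6}
Ordered by (a.id, b.id); first 5.

1 | 7 ; 3 | 6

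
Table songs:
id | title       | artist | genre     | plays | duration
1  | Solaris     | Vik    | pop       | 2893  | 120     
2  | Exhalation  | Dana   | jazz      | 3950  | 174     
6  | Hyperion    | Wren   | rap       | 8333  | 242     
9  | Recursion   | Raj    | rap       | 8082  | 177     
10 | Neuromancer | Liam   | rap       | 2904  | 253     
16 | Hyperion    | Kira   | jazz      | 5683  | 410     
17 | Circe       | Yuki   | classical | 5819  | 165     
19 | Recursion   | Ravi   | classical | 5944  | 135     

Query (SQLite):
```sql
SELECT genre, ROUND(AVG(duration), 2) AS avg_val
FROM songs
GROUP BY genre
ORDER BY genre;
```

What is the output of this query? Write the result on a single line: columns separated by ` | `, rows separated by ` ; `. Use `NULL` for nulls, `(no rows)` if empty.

classical | 150 ; jazz | 292 ; pop | 120 ; rap | 224

Partition songs by genre; compute ROUND(AVG(duration), 2) within each group.
  classical: ids {17, 19} → ROUND(AVG(duration), 2)=150
  jazz: ids {2, 16} → ROUND(AVG(duration), 2)=292
  pop: ids {1} → ROUND(AVG(duration), 2)=120
  rap: ids {6, 9, 10} → ROUND(AVG(duration), 2)=224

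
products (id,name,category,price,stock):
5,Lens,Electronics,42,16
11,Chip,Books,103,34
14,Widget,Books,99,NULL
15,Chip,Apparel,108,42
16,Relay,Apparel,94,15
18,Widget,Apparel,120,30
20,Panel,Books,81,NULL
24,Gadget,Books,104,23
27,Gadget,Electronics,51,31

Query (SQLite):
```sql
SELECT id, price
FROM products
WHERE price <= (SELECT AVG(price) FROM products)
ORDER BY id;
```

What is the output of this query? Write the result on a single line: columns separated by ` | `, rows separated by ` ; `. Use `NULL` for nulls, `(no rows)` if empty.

Scalar subquery: AVG(price) over all products rows = 89.111111 (≈; comparison uses full precision).
Keep rows where price <= that value.

5 | 42 ; 20 | 81 ; 27 | 51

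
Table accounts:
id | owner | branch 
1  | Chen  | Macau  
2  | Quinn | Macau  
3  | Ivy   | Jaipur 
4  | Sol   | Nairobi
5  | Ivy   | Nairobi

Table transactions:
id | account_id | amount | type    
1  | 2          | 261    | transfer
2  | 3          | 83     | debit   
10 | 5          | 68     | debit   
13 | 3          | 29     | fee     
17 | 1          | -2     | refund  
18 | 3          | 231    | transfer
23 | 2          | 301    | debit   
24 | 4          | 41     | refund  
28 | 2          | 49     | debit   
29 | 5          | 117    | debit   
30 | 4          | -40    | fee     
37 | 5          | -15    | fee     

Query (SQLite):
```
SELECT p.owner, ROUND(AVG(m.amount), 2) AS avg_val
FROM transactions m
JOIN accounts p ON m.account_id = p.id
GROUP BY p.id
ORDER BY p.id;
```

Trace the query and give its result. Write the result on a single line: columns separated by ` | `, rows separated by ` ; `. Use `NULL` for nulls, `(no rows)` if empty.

Join each transactions row to its accounts via account_id.
Group joined rows by accounts.id; compute ROUND(AVG(m.amount), 2) per group.
  1: ids {17} → ROUND(AVG(m.amount), 2)=-2
  2: ids {1, 23, 28} → ROUND(AVG(m.amount), 2)=203.67
  3: ids {2, 13, 18} → ROUND(AVG(m.amount), 2)=114.33
  4: ids {24, 30} → ROUND(AVG(m.amount), 2)=0.5
  5: ids {10, 29, 37} → ROUND(AVG(m.amount), 2)=56.67

Chen | -2 ; Quinn | 203.67 ; Ivy | 114.33 ; Sol | 0.5 ; Ivy | 56.67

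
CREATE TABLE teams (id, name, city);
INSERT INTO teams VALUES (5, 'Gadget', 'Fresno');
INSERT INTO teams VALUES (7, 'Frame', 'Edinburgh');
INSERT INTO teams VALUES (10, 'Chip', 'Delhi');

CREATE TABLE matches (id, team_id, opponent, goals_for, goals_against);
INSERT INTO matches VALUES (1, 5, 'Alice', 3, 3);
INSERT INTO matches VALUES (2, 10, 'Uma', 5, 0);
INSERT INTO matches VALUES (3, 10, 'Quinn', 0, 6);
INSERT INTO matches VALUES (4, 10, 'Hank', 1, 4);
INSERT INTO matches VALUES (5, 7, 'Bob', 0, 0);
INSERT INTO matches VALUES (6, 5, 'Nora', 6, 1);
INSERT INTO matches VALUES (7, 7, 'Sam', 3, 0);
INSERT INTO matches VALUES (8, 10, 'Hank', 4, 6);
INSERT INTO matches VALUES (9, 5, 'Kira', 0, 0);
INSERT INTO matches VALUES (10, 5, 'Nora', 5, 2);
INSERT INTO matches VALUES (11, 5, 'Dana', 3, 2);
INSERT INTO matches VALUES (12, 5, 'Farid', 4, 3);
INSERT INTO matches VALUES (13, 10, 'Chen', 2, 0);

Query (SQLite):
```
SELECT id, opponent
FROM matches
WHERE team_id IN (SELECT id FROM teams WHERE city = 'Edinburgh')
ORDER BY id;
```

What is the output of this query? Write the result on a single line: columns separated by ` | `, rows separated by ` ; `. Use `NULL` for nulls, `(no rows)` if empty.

5 | Bob ; 7 | Sam

Inner query: teams.id where city = 'Edinburgh'.
Outer: keep matches rows whose team_id is in that set.
Inner query → {7}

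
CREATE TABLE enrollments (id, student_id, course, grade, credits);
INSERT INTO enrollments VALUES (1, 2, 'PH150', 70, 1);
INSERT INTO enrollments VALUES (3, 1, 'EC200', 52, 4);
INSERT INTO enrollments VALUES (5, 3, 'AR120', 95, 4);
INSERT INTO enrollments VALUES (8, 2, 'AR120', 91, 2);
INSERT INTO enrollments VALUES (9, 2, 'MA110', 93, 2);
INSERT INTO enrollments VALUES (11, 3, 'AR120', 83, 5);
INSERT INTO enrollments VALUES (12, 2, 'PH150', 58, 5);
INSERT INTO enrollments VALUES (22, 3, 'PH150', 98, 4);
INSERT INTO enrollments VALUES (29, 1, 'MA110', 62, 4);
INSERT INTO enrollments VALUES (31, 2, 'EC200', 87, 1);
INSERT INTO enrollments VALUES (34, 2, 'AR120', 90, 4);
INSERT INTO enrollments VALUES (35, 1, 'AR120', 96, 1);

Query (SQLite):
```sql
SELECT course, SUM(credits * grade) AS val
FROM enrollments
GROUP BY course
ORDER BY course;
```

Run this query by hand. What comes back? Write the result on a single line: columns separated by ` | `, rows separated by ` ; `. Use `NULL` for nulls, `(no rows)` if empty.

For each row compute credits * grade.
Group by course; take SUM of the expression per group.
  AR120: ids {5, 8, 11, 34, 35} → SUM(credits * grade)=1433
  EC200: ids {3, 31} → SUM(credits * grade)=295
  MA110: ids {9, 29} → SUM(credits * grade)=434
  PH150: ids {1, 12, 22} → SUM(credits * grade)=752

AR120 | 1433 ; EC200 | 295 ; MA110 | 434 ; PH150 | 752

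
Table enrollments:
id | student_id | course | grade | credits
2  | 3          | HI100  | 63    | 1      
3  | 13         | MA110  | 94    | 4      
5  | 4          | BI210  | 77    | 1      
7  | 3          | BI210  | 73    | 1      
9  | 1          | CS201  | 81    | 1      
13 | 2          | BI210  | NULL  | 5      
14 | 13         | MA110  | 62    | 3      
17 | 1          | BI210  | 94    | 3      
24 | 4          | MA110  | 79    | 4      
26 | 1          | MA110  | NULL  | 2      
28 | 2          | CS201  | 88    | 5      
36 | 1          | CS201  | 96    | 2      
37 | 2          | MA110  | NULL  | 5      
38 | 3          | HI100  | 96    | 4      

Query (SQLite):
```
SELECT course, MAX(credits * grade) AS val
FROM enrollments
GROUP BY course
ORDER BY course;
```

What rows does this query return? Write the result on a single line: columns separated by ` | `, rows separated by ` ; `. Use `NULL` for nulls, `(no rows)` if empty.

For each row compute credits * grade.
Group by course; take MAX of the expression per group.
  BI210: ids {5, 7, 13, 17} → MAX(credits * grade)=282
  CS201: ids {9, 28, 36} → MAX(credits * grade)=440
  HI100: ids {2, 38} → MAX(credits * grade)=384
  MA110: ids {3, 14, 24, 26, 37} → MAX(credits * grade)=376

BI210 | 282 ; CS201 | 440 ; HI100 | 384 ; MA110 | 376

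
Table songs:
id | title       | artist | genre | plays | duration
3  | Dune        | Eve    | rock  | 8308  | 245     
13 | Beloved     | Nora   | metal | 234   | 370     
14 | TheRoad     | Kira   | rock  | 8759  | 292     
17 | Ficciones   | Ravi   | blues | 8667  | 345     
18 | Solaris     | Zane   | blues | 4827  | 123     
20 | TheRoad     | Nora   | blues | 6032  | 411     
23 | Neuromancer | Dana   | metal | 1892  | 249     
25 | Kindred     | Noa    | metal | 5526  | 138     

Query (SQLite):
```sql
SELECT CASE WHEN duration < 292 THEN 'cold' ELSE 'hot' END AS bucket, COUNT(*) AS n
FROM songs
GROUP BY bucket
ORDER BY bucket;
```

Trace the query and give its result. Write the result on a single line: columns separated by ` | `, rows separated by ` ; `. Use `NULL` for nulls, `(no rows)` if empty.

cold | 4 ; hot | 4

Bucket rows by duration < 292 → 'cold' else 'hot'; count each bucket.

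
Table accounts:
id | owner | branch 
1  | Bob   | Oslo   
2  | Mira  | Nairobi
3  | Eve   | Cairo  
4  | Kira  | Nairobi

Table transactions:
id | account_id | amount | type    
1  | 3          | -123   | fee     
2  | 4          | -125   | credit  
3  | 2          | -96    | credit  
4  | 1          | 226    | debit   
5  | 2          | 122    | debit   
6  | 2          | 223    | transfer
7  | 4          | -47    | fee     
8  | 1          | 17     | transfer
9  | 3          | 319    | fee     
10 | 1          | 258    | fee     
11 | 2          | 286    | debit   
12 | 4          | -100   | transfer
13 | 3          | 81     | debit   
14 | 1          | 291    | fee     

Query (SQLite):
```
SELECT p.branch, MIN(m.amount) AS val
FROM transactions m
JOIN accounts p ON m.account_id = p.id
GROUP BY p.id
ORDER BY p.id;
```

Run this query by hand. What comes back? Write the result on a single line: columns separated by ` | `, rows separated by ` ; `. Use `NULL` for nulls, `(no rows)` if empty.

Oslo | 17 ; Nairobi | -96 ; Cairo | -123 ; Nairobi | -125

Join each transactions row to its accounts via account_id.
Group joined rows by accounts.id; compute MIN(m.amount) per group.
  1: ids {4, 8, 10, 14} → MIN(m.amount)=17
  2: ids {3, 5, 6, 11} → MIN(m.amount)=-96
  3: ids {1, 9, 13} → MIN(m.amount)=-123
  4: ids {2, 7, 12} → MIN(m.amount)=-125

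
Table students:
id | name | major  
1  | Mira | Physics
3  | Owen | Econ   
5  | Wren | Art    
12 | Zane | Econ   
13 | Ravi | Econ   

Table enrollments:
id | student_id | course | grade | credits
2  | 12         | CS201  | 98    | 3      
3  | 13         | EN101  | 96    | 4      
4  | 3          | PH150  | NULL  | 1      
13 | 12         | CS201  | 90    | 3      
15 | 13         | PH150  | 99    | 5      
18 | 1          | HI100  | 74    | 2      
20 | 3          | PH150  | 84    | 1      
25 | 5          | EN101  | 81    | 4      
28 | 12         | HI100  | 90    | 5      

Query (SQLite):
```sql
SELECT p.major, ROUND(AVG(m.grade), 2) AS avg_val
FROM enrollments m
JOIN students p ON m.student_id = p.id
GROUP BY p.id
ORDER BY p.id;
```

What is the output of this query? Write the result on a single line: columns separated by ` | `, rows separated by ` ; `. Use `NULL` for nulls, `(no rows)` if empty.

Physics | 74 ; Econ | 84 ; Art | 81 ; Econ | 92.67 ; Econ | 97.5

Join each enrollments row to its students via student_id.
Group joined rows by students.id; compute ROUND(AVG(m.grade), 2) per group.
  1: ids {18} → ROUND(AVG(m.grade), 2)=74
  3: ids {4, 20} → ROUND(AVG(m.grade), 2)=84
  5: ids {25} → ROUND(AVG(m.grade), 2)=81
  12: ids {2, 13, 28} → ROUND(AVG(m.grade), 2)=92.67
  13: ids {3, 15} → ROUND(AVG(m.grade), 2)=97.5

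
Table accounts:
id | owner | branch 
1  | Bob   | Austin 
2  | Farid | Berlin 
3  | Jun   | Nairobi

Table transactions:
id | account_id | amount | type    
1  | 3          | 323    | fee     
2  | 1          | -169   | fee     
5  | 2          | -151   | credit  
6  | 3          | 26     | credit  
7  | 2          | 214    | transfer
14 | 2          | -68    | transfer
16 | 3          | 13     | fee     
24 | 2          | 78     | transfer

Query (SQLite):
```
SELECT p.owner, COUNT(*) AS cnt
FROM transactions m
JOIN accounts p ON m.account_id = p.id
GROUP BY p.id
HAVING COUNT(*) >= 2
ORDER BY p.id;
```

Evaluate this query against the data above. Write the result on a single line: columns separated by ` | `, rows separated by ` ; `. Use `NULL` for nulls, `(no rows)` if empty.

Join each transactions row to its accounts via account_id.
Group joined rows by accounts.id; compute COUNT(*) per group.
HAVING: keep groups with count ≥ 2.
  1: ids {2} → COUNT(*)=1
  2: ids {5, 7, 14, 24} → COUNT(*)=4
  3: ids {1, 6, 16} → COUNT(*)=3

Farid | 4 ; Jun | 3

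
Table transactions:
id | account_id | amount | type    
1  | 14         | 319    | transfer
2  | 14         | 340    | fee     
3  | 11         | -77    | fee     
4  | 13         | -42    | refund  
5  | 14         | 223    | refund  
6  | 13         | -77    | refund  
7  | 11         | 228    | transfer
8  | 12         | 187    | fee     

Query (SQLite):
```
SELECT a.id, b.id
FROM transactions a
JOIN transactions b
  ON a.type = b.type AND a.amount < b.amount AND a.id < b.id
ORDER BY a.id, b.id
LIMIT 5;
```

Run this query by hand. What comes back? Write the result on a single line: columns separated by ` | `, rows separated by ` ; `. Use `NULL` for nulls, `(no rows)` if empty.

3 | 8 ; 4 | 5

Pairs (a,b) with same type, a.amount < b.amount, a.id < b.id.
type groups: fee:{2,3,8} refund:{4,5,6} transfer:{1,7}
Ordered by (a.id, b.id); first 5.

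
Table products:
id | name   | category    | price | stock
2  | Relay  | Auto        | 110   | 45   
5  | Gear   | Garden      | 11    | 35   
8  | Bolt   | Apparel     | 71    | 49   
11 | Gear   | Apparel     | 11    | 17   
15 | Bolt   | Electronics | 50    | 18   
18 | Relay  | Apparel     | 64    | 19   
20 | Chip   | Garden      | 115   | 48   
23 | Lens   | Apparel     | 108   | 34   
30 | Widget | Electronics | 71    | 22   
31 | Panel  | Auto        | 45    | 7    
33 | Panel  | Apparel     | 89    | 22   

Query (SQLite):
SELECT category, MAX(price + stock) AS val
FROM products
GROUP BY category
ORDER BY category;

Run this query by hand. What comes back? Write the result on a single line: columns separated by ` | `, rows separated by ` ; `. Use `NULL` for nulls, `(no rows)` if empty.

For each row compute price + stock.
Group by category; take MAX of the expression per group.
  Apparel: ids {8, 11, 18, 23, 33} → MAX(price + stock)=142
  Auto: ids {2, 31} → MAX(price + stock)=155
  Electronics: ids {15, 30} → MAX(price + stock)=93
  Garden: ids {5, 20} → MAX(price + stock)=163

Apparel | 142 ; Auto | 155 ; Electronics | 93 ; Garden | 163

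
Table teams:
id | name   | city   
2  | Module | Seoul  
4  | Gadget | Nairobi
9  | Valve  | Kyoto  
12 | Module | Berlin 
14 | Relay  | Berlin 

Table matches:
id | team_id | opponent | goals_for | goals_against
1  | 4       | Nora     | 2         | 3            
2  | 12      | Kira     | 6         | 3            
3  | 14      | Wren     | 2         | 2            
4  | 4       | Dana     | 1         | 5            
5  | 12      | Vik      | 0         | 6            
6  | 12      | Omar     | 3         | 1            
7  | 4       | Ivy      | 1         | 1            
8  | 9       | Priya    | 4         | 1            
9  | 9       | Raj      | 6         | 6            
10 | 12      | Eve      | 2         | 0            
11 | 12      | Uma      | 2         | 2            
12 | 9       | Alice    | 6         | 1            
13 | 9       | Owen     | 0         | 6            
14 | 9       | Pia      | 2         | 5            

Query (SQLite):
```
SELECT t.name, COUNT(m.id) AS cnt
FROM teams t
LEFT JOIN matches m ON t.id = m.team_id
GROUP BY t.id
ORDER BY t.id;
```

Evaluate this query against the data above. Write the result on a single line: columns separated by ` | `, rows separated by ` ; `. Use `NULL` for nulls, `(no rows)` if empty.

Module | 0 ; Gadget | 3 ; Valve | 5 ; Module | 5 ; Relay | 1

LEFT JOIN keeps every teams row; unmatched ones get NULL for matches columns.
Group by teams.id and compute COUNT(m.id). COUNT(col) of an all-NULL group is 0.
  2: ids {—} → COUNT(m.id)=0
  4: ids {1, 4, 7} → COUNT(m.id)=3
  9: ids {8, 9, 12, 13, 14} → COUNT(m.id)=5
  12: ids {2, 5, 6, 10, 11} → COUNT(m.id)=5
  14: ids {3} → COUNT(m.id)=1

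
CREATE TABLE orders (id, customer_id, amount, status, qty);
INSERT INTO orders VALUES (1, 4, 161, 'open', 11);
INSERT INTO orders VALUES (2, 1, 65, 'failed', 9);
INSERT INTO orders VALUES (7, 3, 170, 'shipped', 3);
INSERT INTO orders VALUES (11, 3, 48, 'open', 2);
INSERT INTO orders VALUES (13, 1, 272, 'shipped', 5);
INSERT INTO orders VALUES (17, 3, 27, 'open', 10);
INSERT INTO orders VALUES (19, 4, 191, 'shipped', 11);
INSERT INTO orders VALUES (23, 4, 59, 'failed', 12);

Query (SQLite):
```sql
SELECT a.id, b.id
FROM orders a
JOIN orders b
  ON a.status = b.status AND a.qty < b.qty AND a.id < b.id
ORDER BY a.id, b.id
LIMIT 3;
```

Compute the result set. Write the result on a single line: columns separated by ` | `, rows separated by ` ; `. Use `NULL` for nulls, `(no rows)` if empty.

2 | 23 ; 7 | 13 ; 7 | 19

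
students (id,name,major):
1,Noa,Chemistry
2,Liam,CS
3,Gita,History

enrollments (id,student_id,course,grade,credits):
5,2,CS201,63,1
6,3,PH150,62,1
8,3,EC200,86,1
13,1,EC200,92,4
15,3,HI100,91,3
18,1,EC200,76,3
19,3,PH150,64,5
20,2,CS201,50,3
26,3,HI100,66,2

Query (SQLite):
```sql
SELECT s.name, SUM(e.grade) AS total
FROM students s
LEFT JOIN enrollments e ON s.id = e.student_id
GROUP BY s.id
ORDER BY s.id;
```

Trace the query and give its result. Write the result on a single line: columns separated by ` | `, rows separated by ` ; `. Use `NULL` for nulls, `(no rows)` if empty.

Noa | 168 ; Liam | 113 ; Gita | 369

LEFT JOIN keeps every students row; unmatched ones get NULL for enrollments columns.
Group by students.id and compute SUM(e.grade). SUM over an all-NULL group is NULL.
  1: ids {13, 18} → SUM(e.grade)=168
  2: ids {5, 20} → SUM(e.grade)=113
  3: ids {6, 8, 15, 19, 26} → SUM(e.grade)=369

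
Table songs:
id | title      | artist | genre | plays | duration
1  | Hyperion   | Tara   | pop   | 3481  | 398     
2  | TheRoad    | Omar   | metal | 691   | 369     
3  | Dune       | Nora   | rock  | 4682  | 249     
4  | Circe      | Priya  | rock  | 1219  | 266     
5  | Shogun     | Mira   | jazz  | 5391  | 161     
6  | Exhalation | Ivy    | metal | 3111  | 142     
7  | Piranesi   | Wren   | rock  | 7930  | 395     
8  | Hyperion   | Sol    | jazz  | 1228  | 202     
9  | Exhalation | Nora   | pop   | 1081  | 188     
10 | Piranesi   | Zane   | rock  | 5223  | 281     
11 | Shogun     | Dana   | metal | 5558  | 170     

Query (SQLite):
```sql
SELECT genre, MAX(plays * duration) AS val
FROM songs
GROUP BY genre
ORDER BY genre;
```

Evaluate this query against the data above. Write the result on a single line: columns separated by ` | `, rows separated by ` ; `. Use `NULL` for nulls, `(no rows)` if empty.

For each row compute plays * duration.
Group by genre; take MAX of the expression per group.
  jazz: ids {5, 8} → MAX(plays * duration)=867951
  metal: ids {2, 6, 11} → MAX(plays * duration)=944860
  pop: ids {1, 9} → MAX(plays * duration)=1385438
  rock: ids {3, 4, 7, 10} → MAX(plays * duration)=3132350

jazz | 867951 ; metal | 944860 ; pop | 1385438 ; rock | 3132350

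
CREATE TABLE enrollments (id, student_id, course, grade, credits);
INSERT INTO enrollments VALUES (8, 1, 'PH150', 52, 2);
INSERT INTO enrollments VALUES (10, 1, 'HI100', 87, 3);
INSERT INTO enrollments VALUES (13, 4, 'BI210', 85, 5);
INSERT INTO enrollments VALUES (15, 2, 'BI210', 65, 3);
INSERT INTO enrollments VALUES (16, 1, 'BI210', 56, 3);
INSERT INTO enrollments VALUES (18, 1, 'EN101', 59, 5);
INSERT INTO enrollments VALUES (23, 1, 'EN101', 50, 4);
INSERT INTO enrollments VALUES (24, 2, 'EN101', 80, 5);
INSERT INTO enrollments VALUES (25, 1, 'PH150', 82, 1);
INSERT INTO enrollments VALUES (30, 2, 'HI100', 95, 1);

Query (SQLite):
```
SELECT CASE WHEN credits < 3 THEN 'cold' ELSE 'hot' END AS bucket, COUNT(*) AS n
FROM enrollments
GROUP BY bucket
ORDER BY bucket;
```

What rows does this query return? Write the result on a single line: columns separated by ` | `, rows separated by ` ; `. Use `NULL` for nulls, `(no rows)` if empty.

Bucket rows by credits < 3 → 'cold' else 'hot'; count each bucket.

cold | 3 ; hot | 7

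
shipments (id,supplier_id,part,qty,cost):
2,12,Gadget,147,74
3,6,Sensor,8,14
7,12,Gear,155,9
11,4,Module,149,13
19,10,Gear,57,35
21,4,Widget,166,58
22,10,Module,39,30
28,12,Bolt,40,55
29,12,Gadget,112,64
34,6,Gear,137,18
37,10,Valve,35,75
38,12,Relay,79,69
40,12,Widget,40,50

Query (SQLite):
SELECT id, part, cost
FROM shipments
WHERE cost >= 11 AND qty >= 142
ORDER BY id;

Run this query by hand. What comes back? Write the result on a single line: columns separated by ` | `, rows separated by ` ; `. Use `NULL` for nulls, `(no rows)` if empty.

2 | Gadget | 74 ; 11 | Module | 13 ; 21 | Widget | 58

cost >= 11: ids {2, 3, 11, 19, 21, 22, 28, 29, 34, 37, 38, 40}
qty >= 142: ids {2, 7, 11, 21}
Combine with AND.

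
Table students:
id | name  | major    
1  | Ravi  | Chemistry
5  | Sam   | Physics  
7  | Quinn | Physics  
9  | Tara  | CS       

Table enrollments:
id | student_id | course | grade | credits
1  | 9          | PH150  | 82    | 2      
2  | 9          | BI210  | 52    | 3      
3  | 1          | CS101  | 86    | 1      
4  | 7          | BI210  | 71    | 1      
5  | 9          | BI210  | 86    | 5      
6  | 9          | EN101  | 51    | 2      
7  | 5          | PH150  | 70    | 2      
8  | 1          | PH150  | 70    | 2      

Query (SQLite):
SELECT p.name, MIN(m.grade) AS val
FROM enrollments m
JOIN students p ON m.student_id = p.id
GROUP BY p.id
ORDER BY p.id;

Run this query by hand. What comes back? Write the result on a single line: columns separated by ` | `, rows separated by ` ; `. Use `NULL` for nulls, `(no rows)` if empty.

Ravi | 70 ; Sam | 70 ; Quinn | 71 ; Tara | 51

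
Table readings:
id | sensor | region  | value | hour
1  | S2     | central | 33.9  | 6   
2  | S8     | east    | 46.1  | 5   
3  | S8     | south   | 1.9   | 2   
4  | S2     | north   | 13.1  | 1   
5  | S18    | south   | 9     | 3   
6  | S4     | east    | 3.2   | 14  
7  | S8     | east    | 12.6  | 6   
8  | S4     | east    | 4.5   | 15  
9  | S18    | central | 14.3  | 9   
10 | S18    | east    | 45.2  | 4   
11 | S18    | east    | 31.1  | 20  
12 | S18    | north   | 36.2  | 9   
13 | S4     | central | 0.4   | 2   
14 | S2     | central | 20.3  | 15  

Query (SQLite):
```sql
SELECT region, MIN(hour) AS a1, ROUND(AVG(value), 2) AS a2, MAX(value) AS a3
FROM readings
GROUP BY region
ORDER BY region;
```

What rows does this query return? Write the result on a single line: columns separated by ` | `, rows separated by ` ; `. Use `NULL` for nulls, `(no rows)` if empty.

Group readings by region.
Per group compute: MIN(hour), ROUND(AVG(value), 2), MAX(value).
  central: ids {1, 9, 13, 14} → MIN(hour)=2, ROUND(AVG(value), 2)=17.23, MAX(value)=33.9
  east: ids {2, 6, 7, 8, 10, 11} → MIN(hour)=4, ROUND(AVG(value), 2)=23.78, MAX(value)=46.1
  north: ids {4, 12} → MIN(hour)=1, ROUND(AVG(value), 2)=24.65, MAX(value)=36.2
  south: ids {3, 5} → MIN(hour)=2, ROUND(AVG(value), 2)=5.45, MAX(value)=9

central | 2 | 17.23 | 33.9 ; east | 4 | 23.78 | 46.1 ; north | 1 | 24.65 | 36.2 ; south | 2 | 5.45 | 9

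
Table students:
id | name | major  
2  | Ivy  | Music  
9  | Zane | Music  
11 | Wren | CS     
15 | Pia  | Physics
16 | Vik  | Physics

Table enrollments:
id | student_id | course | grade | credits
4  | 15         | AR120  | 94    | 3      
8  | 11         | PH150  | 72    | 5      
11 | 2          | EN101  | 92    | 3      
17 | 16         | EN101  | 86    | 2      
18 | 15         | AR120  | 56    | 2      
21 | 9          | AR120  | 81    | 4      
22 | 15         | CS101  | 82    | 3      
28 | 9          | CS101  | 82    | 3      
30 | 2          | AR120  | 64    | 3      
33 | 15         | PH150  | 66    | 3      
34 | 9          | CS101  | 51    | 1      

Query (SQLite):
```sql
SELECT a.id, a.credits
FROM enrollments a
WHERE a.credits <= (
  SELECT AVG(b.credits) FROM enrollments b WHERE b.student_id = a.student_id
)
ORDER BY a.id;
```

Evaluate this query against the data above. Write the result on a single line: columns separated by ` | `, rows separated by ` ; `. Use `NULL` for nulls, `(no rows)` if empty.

8 | 5 ; 11 | 3 ; 17 | 2 ; 18 | 2 ; 30 | 3 ; 34 | 1

For each enrollments row a, compute AVG(credits) over rows sharing a.student_id.
Keep row a if a.credits <= that per-group AVG.
  student_id=2: AVG(credits) = 3.0
  student_id=9: AVG(credits) = 2.666667
  student_id=11: AVG(credits) = 5.0
  student_id=15: AVG(credits) = 2.75
  student_id=16: AVG(credits) = 2.0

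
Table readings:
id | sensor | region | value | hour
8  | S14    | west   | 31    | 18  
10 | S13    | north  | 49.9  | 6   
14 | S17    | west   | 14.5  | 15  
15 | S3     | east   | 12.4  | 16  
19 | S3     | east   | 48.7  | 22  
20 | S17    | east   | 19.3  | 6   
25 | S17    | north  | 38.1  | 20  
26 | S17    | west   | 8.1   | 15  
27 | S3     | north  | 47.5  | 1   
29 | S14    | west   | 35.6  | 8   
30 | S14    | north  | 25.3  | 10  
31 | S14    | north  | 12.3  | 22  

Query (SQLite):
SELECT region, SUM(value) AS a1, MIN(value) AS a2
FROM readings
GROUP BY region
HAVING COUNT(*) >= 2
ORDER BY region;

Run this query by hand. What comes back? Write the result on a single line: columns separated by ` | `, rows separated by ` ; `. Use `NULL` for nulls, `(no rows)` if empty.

Group readings by region.
Per group compute: SUM(value), MIN(value).
HAVING: drop groups with fewer than 2 rows.
  east: ids {15, 19, 20} → SUM(value)=80.4, MIN(value)=12.4
  north: ids {10, 25, 27, 30, 31} → SUM(value)=173.1, MIN(value)=12.3
  west: ids {8, 14, 26, 29} → SUM(value)=89.2, MIN(value)=8.1

east | 80.4 | 12.4 ; north | 173.1 | 12.3 ; west | 89.2 | 8.1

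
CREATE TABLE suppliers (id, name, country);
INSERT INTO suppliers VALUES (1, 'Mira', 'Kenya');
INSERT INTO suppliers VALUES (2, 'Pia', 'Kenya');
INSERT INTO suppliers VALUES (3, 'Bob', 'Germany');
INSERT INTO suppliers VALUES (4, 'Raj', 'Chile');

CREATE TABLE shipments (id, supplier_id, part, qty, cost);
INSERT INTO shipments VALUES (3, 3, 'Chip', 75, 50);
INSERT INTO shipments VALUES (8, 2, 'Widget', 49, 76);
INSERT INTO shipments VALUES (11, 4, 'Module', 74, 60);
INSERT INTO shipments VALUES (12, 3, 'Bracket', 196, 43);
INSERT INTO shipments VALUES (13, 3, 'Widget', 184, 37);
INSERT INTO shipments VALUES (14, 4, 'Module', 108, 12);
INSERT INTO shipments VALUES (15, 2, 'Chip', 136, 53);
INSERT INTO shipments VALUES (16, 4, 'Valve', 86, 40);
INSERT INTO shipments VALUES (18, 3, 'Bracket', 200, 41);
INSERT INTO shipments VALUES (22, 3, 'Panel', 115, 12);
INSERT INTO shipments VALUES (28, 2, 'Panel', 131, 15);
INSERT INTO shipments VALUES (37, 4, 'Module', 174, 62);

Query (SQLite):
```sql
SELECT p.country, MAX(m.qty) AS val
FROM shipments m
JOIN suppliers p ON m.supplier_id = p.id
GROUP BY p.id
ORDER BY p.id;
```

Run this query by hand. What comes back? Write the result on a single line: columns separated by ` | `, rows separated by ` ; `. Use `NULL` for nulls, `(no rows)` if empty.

Kenya | 136 ; Germany | 200 ; Chile | 174

Join each shipments row to its suppliers via supplier_id.
Group joined rows by suppliers.id; compute MAX(m.qty) per group.
  2: ids {8, 15, 28} → MAX(m.qty)=136
  3: ids {3, 12, 13, 18, 22} → MAX(m.qty)=200
  4: ids {11, 14, 16, 37} → MAX(m.qty)=174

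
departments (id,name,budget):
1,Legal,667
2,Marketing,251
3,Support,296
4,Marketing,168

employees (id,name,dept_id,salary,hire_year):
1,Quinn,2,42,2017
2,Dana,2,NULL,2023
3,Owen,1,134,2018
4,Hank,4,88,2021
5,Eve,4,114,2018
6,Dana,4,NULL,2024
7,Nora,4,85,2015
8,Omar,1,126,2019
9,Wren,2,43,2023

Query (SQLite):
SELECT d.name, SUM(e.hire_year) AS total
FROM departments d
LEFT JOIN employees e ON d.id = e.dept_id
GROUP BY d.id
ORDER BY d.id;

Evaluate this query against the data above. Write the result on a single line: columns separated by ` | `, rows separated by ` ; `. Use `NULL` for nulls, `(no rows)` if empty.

Legal | 4037 ; Marketing | 6063 ; Support | NULL ; Marketing | 8078

LEFT JOIN keeps every departments row; unmatched ones get NULL for employees columns.
Group by departments.id and compute SUM(e.hire_year). SUM over an all-NULL group is NULL.
  1: ids {3, 8} → SUM(e.hire_year)=4037
  2: ids {1, 2, 9} → SUM(e.hire_year)=6063
  3: ids {—} → SUM(e.hire_year)=NULL
  4: ids {4, 5, 6, 7} → SUM(e.hire_year)=8078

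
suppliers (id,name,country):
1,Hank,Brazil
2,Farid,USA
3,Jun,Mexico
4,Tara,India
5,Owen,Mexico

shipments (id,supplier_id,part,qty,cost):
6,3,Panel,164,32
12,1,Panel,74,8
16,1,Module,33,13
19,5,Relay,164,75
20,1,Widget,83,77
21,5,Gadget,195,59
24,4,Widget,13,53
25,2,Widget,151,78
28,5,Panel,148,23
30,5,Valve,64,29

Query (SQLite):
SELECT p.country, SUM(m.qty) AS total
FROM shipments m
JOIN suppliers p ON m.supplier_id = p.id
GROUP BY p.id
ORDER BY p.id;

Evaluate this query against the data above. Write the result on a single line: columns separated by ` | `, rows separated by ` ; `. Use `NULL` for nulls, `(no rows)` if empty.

Brazil | 190 ; USA | 151 ; Mexico | 164 ; India | 13 ; Mexico | 571

Join each shipments row to its suppliers via supplier_id.
Group joined rows by suppliers.id; compute SUM(m.qty) per group.
  1: ids {12, 16, 20} → SUM(m.qty)=190
  2: ids {25} → SUM(m.qty)=151
  3: ids {6} → SUM(m.qty)=164
  4: ids {24} → SUM(m.qty)=13
  5: ids {19, 21, 28, 30} → SUM(m.qty)=571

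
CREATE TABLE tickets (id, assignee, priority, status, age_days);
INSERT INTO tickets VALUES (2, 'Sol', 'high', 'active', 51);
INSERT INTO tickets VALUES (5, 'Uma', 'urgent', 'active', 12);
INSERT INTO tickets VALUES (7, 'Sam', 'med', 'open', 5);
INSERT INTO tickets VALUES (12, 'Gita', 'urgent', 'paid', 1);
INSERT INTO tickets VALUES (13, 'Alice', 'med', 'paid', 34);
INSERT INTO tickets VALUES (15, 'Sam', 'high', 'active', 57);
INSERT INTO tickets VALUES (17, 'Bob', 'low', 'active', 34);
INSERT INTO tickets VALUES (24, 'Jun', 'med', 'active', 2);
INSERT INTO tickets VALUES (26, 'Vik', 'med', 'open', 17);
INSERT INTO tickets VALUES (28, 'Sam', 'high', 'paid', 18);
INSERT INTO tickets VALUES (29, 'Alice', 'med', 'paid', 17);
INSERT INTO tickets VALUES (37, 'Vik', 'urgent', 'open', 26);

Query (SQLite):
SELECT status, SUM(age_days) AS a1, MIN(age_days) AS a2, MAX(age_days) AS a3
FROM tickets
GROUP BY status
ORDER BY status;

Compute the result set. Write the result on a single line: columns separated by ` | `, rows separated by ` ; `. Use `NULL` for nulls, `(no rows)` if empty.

Group tickets by status.
Per group compute: SUM(age_days), MIN(age_days), MAX(age_days).
  active: ids {2, 5, 15, 17, 24} → SUM(age_days)=156, MIN(age_days)=2, MAX(age_days)=57
  open: ids {7, 26, 37} → SUM(age_days)=48, MIN(age_days)=5, MAX(age_days)=26
  paid: ids {12, 13, 28, 29} → SUM(age_days)=70, MIN(age_days)=1, MAX(age_days)=34

active | 156 | 2 | 57 ; open | 48 | 5 | 26 ; paid | 70 | 1 | 34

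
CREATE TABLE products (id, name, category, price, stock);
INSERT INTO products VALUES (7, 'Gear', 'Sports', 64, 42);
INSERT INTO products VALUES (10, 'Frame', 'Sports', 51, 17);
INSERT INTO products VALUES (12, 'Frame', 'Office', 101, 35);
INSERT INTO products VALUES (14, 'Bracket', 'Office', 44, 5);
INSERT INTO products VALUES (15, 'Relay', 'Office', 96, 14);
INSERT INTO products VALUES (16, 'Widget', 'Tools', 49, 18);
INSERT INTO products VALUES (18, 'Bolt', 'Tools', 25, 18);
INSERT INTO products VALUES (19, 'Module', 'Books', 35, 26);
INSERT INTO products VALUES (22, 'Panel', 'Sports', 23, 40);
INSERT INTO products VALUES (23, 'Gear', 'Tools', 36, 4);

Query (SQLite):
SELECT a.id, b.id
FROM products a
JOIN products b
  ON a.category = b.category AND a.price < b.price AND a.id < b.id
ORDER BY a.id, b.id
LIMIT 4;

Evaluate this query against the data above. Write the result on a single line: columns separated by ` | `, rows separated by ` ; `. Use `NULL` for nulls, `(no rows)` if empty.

Pairs (a,b) with same category, a.price < b.price, a.id < b.id.
category groups: Books:{19} Office:{12,14,15} Sports:{7,10,22} Tools:{16,18,23}
Ordered by (a.id, b.id); first 4.

14 | 15 ; 18 | 23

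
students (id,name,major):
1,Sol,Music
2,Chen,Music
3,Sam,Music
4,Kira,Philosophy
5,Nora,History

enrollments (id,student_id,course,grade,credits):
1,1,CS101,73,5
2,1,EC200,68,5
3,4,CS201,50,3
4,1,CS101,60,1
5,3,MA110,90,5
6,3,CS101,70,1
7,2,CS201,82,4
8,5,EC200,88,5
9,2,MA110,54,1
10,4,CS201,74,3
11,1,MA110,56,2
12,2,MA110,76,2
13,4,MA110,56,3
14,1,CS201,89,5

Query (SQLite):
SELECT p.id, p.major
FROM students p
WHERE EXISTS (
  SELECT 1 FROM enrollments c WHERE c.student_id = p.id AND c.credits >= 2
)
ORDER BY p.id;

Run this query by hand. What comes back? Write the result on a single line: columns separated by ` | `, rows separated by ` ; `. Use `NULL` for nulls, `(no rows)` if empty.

1 | Music ; 2 | Music ; 3 | Music ; 4 | Philosophy ; 5 | History

For each students row, check whether any enrollments with matching student_id has credits >= 2.
Keep rows where that is true.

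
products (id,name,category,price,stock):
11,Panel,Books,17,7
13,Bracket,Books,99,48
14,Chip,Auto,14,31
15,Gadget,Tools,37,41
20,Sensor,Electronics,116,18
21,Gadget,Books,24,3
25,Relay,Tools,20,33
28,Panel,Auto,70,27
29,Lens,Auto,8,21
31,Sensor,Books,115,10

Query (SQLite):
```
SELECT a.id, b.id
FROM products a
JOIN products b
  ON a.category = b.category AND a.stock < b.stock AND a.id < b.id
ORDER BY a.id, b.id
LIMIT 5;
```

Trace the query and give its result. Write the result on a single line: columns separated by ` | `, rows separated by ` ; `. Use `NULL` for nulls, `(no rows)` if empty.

Pairs (a,b) with same category, a.stock < b.stock, a.id < b.id.
category groups: Auto:{14,28,29} Books:{11,13,21,31} Electronics:{20} Tools:{15,25}
Ordered by (a.id, b.id); first 5.

11 | 13 ; 11 | 31 ; 21 | 31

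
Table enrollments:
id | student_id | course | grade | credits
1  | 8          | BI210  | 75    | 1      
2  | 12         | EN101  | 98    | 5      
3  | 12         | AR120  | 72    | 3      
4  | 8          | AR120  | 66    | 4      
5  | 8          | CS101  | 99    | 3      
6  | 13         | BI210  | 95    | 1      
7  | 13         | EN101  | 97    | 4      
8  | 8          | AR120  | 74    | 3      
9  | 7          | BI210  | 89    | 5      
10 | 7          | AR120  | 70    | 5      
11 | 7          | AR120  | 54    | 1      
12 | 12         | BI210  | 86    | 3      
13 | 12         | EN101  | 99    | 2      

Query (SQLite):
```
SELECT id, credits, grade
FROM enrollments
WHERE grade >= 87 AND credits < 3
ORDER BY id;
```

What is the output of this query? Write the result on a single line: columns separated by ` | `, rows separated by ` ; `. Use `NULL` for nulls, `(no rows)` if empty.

6 | 1 | 95 ; 13 | 2 | 99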